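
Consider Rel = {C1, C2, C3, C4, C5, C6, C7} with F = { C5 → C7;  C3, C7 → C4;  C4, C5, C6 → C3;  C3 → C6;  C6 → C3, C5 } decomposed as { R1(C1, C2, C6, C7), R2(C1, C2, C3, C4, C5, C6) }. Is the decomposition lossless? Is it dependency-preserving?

lossless but not dependency-preserving

Lossless test: (C1, C2, C6)⁺ = {C1, C2, C3, C4, C5, C6, C7}, which contains all of one fragment — lossless.
Dependency preservation: the restricted closure of {C5} across the fragments never reaches {C7}, so C5 → C7 cannot be enforced without a join — not preserved.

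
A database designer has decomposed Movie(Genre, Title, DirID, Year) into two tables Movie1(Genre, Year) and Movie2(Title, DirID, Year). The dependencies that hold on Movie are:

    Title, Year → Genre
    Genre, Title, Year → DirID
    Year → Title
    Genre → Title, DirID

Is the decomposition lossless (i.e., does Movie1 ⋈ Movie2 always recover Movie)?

Yes

Common attributes: Movie1 ∩ Movie2 = {Year}.
Closure of {Year}: Year → Title applies, adding Title; Title, Year → Genre applies, adding Genre; Genre, Title, Year → DirID applies, adding DirID. So (Year)⁺ = {Genre, Title, DirID, Year}.
This closure contains every attribute of Movie1, so Movie1 ∩ Movie2 → Movie1. The join is lossless.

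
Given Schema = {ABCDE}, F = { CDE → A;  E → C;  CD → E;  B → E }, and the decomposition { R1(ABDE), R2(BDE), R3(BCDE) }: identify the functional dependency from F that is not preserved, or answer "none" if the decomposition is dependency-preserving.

none

CDE → A: restricted closure across fragments reaches A.
E → C lies within R3.
CD → E lies within R3.
B → E lies within R1.
Every dependency is enforceable on the fragments, so the decomposition is dependency-preserving.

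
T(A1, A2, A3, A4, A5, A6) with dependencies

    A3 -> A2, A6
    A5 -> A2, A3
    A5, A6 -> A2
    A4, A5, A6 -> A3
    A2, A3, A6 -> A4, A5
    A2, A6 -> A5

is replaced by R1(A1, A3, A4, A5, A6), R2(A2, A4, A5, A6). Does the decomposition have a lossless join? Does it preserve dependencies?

lossless and dependency-preserving

Lossless test: (A4, A5, A6)⁺ = {A2, A3, A4, A5, A6}, which contains all of one fragment — lossless.
Dependency preservation: A3 → A2, A6; A5 → A2, A3; A2, A3, A6 → A4, A5 are not contained in any single fragment, but the restricted closure of each left-hand side across the fragments still reaches the right-hand side; the remaining FDs each lie inside some fragment. All dependencies are preserved.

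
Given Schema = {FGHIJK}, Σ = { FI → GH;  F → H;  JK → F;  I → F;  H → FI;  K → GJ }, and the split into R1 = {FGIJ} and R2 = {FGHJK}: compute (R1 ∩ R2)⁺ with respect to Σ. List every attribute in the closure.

R1 ∩ R2 = {FGJ}.
F → H applies, adding H
H → FI applies, adding I
Closure: {FGHIJ}.

FGHIJ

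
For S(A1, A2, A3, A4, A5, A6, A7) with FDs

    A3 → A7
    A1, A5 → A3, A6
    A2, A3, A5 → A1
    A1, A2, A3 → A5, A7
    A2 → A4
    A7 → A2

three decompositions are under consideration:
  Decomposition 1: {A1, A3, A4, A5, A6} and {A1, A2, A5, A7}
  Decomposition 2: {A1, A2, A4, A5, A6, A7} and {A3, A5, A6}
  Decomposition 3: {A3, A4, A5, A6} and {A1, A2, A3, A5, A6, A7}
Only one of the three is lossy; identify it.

Decomposition 2

Decomposition 1: common = {A1, A5}, closure = {A1, A2, A3, A4, A5, A6, A7} → lossless.
Decomposition 2: common = {A5, A6}, closure = {A5, A6} → lossy.
Decomposition 3: common = {A3, A5, A6}, closure = {A1, A2, A3, A4, A5, A6, A7} → lossless.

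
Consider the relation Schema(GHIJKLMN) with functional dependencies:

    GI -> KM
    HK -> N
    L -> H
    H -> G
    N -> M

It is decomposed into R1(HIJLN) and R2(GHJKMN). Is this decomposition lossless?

Common attributes: R1 ∩ R2 = {HJN}.
Closure of {HJN}: H → G applies, adding G; N → M applies, adding M. So (HJN)⁺ = {GHJMN}.
The closure contains neither all of R1 = {HIJLN} nor all of R2 = {GHJKMN}, so the common attributes are not a superkey of either fragment. The join is lossy.

No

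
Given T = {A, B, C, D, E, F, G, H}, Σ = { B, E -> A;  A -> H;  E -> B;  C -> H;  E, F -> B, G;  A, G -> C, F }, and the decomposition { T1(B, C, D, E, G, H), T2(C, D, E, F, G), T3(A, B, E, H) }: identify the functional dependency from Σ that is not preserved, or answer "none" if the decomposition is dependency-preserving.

Check A, G → C, F: no single fragment contains all of {A, C, F, G}, and the restricted closure of {A, G} across the fragments never reaches {C, F}.
B, E → A is preserved.
A → H is preserved.
E → B is preserved.
C → H is preserved.
E, F → B, G is preserved.

A, G -> C, F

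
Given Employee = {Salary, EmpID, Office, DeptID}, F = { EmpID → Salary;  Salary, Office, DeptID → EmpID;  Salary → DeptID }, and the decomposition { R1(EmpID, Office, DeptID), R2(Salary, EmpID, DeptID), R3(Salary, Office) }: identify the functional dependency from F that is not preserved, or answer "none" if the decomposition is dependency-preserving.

Salary, Office, DeptID → EmpID

Check Salary, Office, DeptID → EmpID: no single fragment contains all of {Salary, EmpID, Office, DeptID}, and the restricted closure of {Salary, Office, DeptID} across the fragments never reaches {EmpID}.
EmpID → Salary is preserved.
Salary → DeptID is preserved.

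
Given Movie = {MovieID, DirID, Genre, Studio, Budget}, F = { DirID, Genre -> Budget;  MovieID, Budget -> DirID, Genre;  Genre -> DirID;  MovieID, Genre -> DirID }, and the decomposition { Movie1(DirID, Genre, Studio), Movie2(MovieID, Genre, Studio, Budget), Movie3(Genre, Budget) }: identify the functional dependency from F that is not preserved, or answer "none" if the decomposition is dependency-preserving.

none

DirID, Genre → Budget: restricted closure across fragments reaches Budget.
MovieID, Budget → DirID, Genre: restricted closure across fragments reaches DirID, Genre.
Genre → DirID lies within Movie1.
MovieID, Genre → DirID: restricted closure across fragments reaches DirID.
Every dependency is enforceable on the fragments, so the decomposition is dependency-preserving.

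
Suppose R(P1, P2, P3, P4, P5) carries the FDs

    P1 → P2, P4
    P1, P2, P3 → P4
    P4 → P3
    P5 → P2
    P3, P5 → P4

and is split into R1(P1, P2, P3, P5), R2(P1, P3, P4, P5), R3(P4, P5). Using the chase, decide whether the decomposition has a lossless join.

Chase test. Columns are P1, P2, P3, P4, P5; row i has aⱼ where attribute j ∈ Ri, else bᵢⱼ.
Initial tableau (one row per fragment):
  row 1: a1 a2 a3 b14 a5
  row 2: a1 b22 a3 a4 a5
  row 3: b31 b32 b33 a4 a5
Rows 1 and 2 agree on P1; apply P1→P2, P4 and equate their P2, P4 entries.
Rows 1 and 3 agree on P4; apply P4→P3 and equate their P3 entries.
Rows 1 and 3 agree on P5; apply P5→P2 and equate their P2 entries.
Row 1 is now all distinguished symbols — the join is lossless.

Yes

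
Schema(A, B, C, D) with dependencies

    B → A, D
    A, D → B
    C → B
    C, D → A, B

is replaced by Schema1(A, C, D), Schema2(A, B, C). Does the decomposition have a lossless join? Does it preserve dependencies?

Lossless test: (A, C)⁺ = {A, B, C, D}, which contains all of one fragment — lossless.
Dependency preservation: the restricted closure of {B} across the fragments never reaches {A, D}, so B → A, D cannot be enforced without a join — not preserved.

lossless but not dependency-preserving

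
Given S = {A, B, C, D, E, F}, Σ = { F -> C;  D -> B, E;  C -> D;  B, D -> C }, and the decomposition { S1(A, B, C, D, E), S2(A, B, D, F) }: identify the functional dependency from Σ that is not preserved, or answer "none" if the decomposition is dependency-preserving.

F → C: restricted closure across fragments reaches C.
D → B, E lies within S1.
C → D lies within S1.
B, D → C lies within S1.
Every dependency is enforceable on the fragments, so the decomposition is dependency-preserving.

none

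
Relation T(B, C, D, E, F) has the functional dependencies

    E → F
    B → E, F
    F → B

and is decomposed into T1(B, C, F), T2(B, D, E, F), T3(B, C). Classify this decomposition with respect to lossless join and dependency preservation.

lossy but dependency-preserving

Lossless test (chase): Rows 1 and 2 agree on B; apply B→E, F and equate their E, F entries. Rows 1 and 3 agree on B; apply B→E, F and equate their E, F entries. No row becomes fully distinguished — the join is lossy.
Dependency preservation: every FD's attributes lie within a single fragment, so each can be enforced locally — preserved.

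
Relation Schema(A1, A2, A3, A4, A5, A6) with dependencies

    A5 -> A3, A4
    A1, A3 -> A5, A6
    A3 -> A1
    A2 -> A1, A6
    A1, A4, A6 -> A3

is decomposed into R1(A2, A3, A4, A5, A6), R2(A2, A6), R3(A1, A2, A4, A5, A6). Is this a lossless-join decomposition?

Yes

Chase test. Columns are A1, A2, A3, A4, A5, A6; row i has aⱼ where attribute j ∈ Ri, else bᵢⱼ.
Initial tableau (one row per fragment):
  row 1: b11 a2 a3 a4 a5 a6
  row 2: b21 a2 b23 b24 b25 a6
  row 3: a1 a2 b33 a4 a5 a6
Rows 1 and 3 agree on A5; apply A5→A3, A4 and equate their A3, A4 entries.
Rows 1 and 3 agree on A3; apply A3→A1 and equate their A1 entries.
Rows 1 and 2 agree on A2; apply A2→A1, A6 and equate their A1, A6 entries.
Row 1 is now all distinguished symbols — the join is lossless.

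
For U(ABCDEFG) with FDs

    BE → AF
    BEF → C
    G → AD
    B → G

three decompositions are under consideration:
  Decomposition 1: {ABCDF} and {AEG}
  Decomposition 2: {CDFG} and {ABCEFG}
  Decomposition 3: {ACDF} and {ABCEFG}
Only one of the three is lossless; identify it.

Decomposition 2

Decomposition 1: common = {A}, closure = {A} → lossy.
Decomposition 2: common = {CFG}, closure = {ACDFG} → lossless.
Decomposition 3: common = {ACF}, closure = {ACF} → lossy.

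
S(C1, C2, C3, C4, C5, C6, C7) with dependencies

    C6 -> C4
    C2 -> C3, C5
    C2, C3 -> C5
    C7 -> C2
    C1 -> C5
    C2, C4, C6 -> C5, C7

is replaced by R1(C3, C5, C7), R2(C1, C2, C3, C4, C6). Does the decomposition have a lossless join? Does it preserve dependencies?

lossy and not dependency-preserving

Lossless test: (C3)⁺ = {C3}, which is a superkey of neither fragment — lossy.
Dependency preservation: the restricted closure of {C2} across the fragments never reaches {C3, C5}, so C2 → C3, C5 cannot be enforced without a join — not preserved.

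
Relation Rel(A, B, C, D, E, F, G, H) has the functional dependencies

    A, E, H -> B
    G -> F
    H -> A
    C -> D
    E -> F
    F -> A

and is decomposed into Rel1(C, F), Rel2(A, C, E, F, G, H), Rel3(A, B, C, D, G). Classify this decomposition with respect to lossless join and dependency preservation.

Lossless test (chase): Rows 2 and 3 agree on G; apply G→F and equate their F entries. Rows 1 and 2 agree on C; apply C→D and equate their D entries. Rows 1 and 3 agree on C; apply C→D and equate their D entries. Rows 1 and 2 agree on F; apply F→A and equate their A entries. No row becomes fully distinguished — the join is lossy.
Dependency preservation: the restricted closure of {A, E, H} across the fragments never reaches {B}, so A, E, H → B cannot be enforced without a join — not preserved.

lossy and not dependency-preserving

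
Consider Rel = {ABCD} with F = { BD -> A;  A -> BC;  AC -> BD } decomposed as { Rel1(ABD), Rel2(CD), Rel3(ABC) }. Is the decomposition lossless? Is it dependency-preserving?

Lossless test (chase): Rows 1 and 3 agree on A; apply A→BC and equate their BC entries. Rows 1 and 3 agree on AC; apply AC→BD and equate their BD entries. Row 1 is now all distinguished symbols — the join is lossless.
Dependency preservation: AC → BD is not contained in any single fragment, but the restricted closure of its left-hand side across the fragments still reaches the right-hand side; the remaining FDs each lie inside some fragment. All dependencies are preserved.

lossless and dependency-preserving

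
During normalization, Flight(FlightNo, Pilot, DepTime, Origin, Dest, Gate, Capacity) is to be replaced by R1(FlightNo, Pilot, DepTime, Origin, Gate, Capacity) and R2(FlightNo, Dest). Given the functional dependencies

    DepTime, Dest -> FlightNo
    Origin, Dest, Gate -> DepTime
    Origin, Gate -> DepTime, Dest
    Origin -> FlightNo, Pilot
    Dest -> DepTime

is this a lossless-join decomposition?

Common attributes: R1 ∩ R2 = {FlightNo}.
No dependency enlarges {FlightNo}, so (FlightNo)⁺ = {FlightNo}.
The closure contains neither all of R1 = {FlightNo, Pilot, DepTime, Origin, Gate, Capacity} nor all of R2 = {FlightNo, Dest}, so the common attributes are not a superkey of either fragment. The join is lossy.

No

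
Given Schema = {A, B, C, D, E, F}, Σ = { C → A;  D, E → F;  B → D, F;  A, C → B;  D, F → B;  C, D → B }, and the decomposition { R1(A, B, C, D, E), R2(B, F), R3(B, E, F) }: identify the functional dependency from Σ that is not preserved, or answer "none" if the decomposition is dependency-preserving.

Check D, F → B: no single fragment contains all of {B, D, F}, and the restricted closure of {D, F} across the fragments never reaches {B}.
C → A is preserved.
D, E → F is preserved.
B → D, F is preserved.
A, C → B is preserved.
C, D → B is preserved.

D, F → B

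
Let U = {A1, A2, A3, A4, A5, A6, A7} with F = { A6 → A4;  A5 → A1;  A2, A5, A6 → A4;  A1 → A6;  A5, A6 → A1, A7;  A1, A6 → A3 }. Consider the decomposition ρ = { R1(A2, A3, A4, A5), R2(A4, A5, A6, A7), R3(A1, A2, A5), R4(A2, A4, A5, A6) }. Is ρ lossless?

Yes

Chase test. Columns are A1, A2, A3, A4, A5, A6, A7; row i has aⱼ where attribute j ∈ Ri, else bᵢⱼ.
Initial tableau (one row per fragment):
  row 1: b11 a2 a3 a4 a5 b16 b17
  row 2: b21 b22 b23 a4 a5 a6 a7
  row 3: a1 a2 b33 b34 a5 b36 b37
  row 4: b41 a2 b43 a4 a5 a6 b47
Rows 1 and 2 agree on A5; apply A5→A1 and equate their A1 entries.
Rows 1 and 3 agree on A5; apply A5→A1 and equate their A1 entries.
Rows 1 and 4 agree on A5; apply A5→A1 and equate their A1 entries.
Rows 1 and 2 agree on A1; apply A1→A6 and equate their A6 entries.
Rows 1 and 3 agree on A1; apply A1→A6 and equate their A6 entries.
Rows 1 and 2 agree on A5, A6; apply A5, A6→A1, A7 and equate their A1, A7 entries.
Rows 1 and 3 agree on A5, A6; apply A5, A6→A1, A7 and equate their A1, A7 entries.
Rows 1 and 4 agree on A5, A6; apply A5, A6→A1, A7 and equate their A1, A7 entries.
Rows 1 and 2 agree on A1, A6; apply A1, A6→A3 and equate their A3 entries.
Rows 1 and 3 agree on A1, A6; apply A1, A6→A3 and equate their A3 entries.
Rows 1 and 4 agree on A1, A6; apply A1, A6→A3 and equate their A3 entries.
Rows 1 and 3 agree on A6; apply A6→A4 and equate their A4 entries.
Row 1 is now all distinguished symbols — the join is lossless.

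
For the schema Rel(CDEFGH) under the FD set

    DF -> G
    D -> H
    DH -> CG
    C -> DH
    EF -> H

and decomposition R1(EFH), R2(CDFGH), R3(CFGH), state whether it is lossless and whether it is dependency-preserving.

lossy but dependency-preserving

Lossless test (chase): Rows 2 and 3 agree on C; apply C→DH and equate their DH entries. No row becomes fully distinguished — the join is lossy.
Dependency preservation: every FD's attributes lie within a single fragment, so each can be enforced locally — preserved.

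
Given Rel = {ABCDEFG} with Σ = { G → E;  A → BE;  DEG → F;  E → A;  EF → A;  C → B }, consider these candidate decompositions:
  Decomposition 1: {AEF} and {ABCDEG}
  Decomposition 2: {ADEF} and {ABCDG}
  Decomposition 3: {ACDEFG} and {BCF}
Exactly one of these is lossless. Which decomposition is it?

Decomposition 3

Decomposition 1: common = {AE}, closure = {ABE} → lossy.
Decomposition 2: common = {AD}, closure = {ABDE} → lossy.
Decomposition 3: common = {CF}, closure = {BCF} → lossless.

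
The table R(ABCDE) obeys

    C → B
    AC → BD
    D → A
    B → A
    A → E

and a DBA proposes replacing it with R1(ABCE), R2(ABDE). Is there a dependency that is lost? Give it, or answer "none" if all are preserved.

Check AC → BD: no single fragment contains all of {ABCD}, and the restricted closure of {AC} across the fragments never reaches {BD}.
C → B is preserved.
D → A is preserved.
B → A is preserved.
A → E is preserved.

AC → BD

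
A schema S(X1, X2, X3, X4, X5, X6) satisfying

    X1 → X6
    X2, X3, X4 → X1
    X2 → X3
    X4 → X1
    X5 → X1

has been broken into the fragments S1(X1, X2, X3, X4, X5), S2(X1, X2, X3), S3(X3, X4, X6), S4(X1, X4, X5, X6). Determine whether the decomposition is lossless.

Chase test. Columns are X1, X2, X3, X4, X5, X6; row i has aⱼ where attribute j ∈ Si, else bᵢⱼ.
Initial tableau (one row per fragment):
  row 1: a1 a2 a3 a4 a5 b16
  row 2: a1 a2 a3 b24 b25 b26
  row 3: b31 b32 a3 a4 b35 a6
  row 4: a1 b42 b43 a4 a5 a6
Rows 1 and 2 agree on X1; apply X1→X6 and equate their X6 entries.
Rows 1 and 4 agree on X1; apply X1→X6 and equate their X6 entries.
Rows 1 and 3 agree on X4; apply X4→X1 and equate their X1 entries.
Row 1 is now all distinguished symbols — the join is lossless.

Yes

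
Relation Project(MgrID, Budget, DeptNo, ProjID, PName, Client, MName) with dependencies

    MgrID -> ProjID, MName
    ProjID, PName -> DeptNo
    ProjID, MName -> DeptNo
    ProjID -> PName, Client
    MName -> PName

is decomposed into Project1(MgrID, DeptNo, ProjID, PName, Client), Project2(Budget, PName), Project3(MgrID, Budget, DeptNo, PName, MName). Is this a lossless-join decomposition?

Chase test. Columns are MgrID, Budget, DeptNo, ProjID, PName, Client, MName; row i has aⱼ where attribute j ∈ Projecti, else bᵢⱼ.
Initial tableau (one row per fragment):
  row 1: a1 b12 a3 a4 a5 a6 b17
  row 2: b21 a2 b23 b24 a5 b26 b27
  row 3: a1 a2 a3 b34 a5 b36 a7
Rows 1 and 3 agree on MgrID; apply MgrID→ProjID, MName and equate their ProjID, MName entries.
Rows 1 and 3 agree on ProjID; apply ProjID→PName, Client and equate their PName, Client entries.
Row 3 is now all distinguished symbols — the join is lossless.

Yes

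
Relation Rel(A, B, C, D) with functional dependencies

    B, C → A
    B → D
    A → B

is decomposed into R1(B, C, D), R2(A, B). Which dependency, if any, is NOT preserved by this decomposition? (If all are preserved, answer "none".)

Check B, C → A: no single fragment contains all of {A, B, C}, and the restricted closure of {B, C} across the fragments never reaches {A}.
B → D is preserved.
A → B is preserved.

B, C → A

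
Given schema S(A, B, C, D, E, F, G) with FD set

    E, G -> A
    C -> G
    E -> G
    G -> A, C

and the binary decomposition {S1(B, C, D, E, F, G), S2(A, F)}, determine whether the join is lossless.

No

Common attributes: S1 ∩ S2 = {F}.
No dependency enlarges {F}, so (F)⁺ = {F}.
The closure contains neither all of S1 = {B, C, D, E, F, G} nor all of S2 = {A, F}, so the common attributes are not a superkey of either fragment. The join is lossy.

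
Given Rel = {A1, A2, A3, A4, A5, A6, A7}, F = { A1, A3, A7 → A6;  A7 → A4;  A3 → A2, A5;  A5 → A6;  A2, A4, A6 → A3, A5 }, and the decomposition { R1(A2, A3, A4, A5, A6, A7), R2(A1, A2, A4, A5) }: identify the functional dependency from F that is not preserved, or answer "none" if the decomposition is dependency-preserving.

A1, A3, A7 → A6: restricted closure across fragments reaches A6.
A7 → A4 lies within R1.
A3 → A2, A5 lies within R1.
A5 → A6 lies within R1.
A2, A4, A6 → A3, A5 lies within R1.
Every dependency is enforceable on the fragments, so the decomposition is dependency-preserving.

none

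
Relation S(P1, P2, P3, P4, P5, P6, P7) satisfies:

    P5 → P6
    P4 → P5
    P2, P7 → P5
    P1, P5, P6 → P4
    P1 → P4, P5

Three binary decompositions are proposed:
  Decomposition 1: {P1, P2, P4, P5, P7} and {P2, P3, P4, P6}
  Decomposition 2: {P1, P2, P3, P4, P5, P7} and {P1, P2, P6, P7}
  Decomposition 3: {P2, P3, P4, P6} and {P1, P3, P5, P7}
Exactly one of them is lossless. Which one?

Decomposition 1: common = {P2, P4}, closure = {P2, P4, P5, P6} → lossy.
Decomposition 2: common = {P1, P2, P7}, closure = {P1, P2, P4, P5, P6, P7} → lossless.
Decomposition 3: common = {P3}, closure = {P3} → lossy.

Decomposition 2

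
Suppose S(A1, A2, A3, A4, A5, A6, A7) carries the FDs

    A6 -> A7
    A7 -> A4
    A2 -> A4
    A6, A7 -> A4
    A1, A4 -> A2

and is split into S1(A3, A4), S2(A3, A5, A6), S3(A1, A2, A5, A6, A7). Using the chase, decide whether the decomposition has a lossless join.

Chase test. Columns are A1, A2, A3, A4, A5, A6, A7; row i has aⱼ where attribute j ∈ Si, else bᵢⱼ.
Initial tableau (one row per fragment):
  row 1: b11 b12 a3 a4 b15 b16 b17
  row 2: b21 b22 a3 b24 a5 a6 b27
  row 3: a1 a2 b33 b34 a5 a6 a7
Rows 2 and 3 agree on A6; apply A6→A7 and equate their A7 entries.
Rows 2 and 3 agree on A7; apply A7→A4 and equate their A4 entries.
No row becomes fully distinguished — the join is lossy.

No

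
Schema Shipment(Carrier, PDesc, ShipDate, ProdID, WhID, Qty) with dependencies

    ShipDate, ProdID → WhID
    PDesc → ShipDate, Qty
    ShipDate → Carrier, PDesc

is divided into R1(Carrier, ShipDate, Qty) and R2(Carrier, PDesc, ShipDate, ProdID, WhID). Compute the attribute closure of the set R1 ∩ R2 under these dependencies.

R1 ∩ R2 = {Carrier, ShipDate}.
ShipDate → Carrier, PDesc applies, adding PDesc
PDesc → ShipDate, Qty applies, adding Qty
Closure: {Carrier, PDesc, ShipDate, Qty}.

Carrier, PDesc, ShipDate, Qty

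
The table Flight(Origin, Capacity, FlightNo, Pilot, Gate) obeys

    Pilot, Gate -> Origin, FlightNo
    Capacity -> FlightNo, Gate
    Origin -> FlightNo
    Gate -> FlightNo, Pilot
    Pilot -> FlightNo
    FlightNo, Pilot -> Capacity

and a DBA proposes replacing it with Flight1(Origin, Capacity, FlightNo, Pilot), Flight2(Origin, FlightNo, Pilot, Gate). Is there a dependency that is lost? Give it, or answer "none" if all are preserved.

none

Pilot, Gate → Origin, FlightNo lies within Flight2.
Capacity → FlightNo, Gate: restricted closure across fragments reaches FlightNo, Gate.
Origin → FlightNo lies within Flight1.
Gate → FlightNo, Pilot lies within Flight2.
Pilot → FlightNo lies within Flight1.
FlightNo, Pilot → Capacity lies within Flight1.
Every dependency is enforceable on the fragments, so the decomposition is dependency-preserving.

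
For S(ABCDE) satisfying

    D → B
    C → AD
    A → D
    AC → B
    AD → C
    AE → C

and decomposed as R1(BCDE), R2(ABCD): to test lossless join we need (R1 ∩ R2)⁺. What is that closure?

R1 ∩ R2 = {BCD}.
C → AD applies, adding A
Closure: {ABCD}.

ABCD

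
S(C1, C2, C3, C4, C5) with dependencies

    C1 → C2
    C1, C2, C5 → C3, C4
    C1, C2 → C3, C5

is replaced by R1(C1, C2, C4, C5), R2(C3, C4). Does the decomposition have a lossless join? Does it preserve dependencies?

lossy and not dependency-preserving

Lossless test: (C4)⁺ = {C4}, which is a superkey of neither fragment — lossy.
Dependency preservation: the restricted closure of {C1, C2, C5} across the fragments never reaches {C3, C4}, so C1, C2, C5 → C3, C4 cannot be enforced without a join — not preserved.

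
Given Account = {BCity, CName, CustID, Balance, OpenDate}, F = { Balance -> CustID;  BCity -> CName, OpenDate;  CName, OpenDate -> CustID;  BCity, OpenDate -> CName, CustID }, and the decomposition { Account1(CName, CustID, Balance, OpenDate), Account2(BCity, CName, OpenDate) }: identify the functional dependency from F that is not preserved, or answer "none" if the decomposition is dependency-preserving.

none

Balance → CustID lies within Account1.
BCity → CName, OpenDate lies within Account2.
CName, OpenDate → CustID lies within Account1.
BCity, OpenDate → CName, CustID: restricted closure across fragments reaches CName, CustID.
Every dependency is enforceable on the fragments, so the decomposition is dependency-preserving.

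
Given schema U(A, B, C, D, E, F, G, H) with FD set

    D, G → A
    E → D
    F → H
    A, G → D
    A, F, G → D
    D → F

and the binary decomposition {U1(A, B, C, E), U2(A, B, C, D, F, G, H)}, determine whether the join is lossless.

No

Common attributes: U1 ∩ U2 = {A, B, C}.
No dependency enlarges {A, B, C}, so (A, B, C)⁺ = {A, B, C}.
The closure contains neither all of U1 = {A, B, C, E} nor all of U2 = {A, B, C, D, F, G, H}, so the common attributes are not a superkey of either fragment. The join is lossy.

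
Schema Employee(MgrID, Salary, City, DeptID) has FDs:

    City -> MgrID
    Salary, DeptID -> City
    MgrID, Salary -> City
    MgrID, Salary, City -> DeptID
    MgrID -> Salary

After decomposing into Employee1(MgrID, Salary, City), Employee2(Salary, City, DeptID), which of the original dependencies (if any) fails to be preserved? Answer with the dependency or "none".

none

City → MgrID lies within Employee1.
Salary, DeptID → City lies within Employee2.
MgrID, Salary → City lies within Employee1.
MgrID, Salary, City → DeptID: restricted closure across fragments reaches DeptID.
MgrID → Salary lies within Employee1.
Every dependency is enforceable on the fragments, so the decomposition is dependency-preserving.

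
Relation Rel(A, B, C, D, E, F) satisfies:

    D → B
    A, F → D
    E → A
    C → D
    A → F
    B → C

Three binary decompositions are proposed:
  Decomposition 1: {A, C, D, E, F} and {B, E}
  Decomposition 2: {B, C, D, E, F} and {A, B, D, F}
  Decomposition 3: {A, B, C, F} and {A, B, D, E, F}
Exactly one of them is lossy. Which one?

Decomposition 1: common = {E}, closure = {A, B, C, D, E, F} → lossless.
Decomposition 2: common = {B, D, F}, closure = {B, C, D, F} → lossy.
Decomposition 3: common = {A, B, F}, closure = {A, B, C, D, F} → lossless.

Decomposition 2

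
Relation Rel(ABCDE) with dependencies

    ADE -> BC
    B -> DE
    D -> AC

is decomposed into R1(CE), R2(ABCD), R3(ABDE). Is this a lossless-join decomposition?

Chase test. Columns are ABCDE; row i has aⱼ where attribute j ∈ Ri, else bᵢⱼ.
Initial tableau (one row per fragment):
  row 1: b11 b12 a3 b14 a5
  row 2: a1 a2 a3 a4 b25
  row 3: a1 a2 b33 a4 a5
Rows 2 and 3 agree on B; apply B→DE and equate their DE entries.
Rows 2 and 3 agree on D; apply D→AC and equate their AC entries.
Row 2 is now all distinguished symbols — the join is lossless.

Yes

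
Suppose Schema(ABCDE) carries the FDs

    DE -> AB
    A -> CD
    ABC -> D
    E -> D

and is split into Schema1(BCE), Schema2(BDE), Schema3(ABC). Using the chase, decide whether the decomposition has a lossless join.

No

Chase test. Columns are ABCDE; row i has aⱼ where attribute j ∈ Schemai, else bᵢⱼ.
Initial tableau (one row per fragment):
  row 1: b11 a2 a3 b14 a5
  row 2: b21 a2 b23 a4 a5
  row 3: a1 a2 a3 b34 b35
Rows 1 and 2 agree on E; apply E→D and equate their D entries.
Rows 1 and 2 agree on DE; apply DE→AB and equate their AB entries.
Rows 1 and 2 agree on A; apply A→CD and equate their CD entries.
No row becomes fully distinguished — the join is lossy.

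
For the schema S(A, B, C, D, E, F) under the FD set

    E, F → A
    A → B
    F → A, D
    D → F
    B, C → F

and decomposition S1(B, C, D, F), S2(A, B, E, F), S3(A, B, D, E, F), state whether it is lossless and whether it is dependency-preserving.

lossy but dependency-preserving

Lossless test (chase): Rows 1 and 2 agree on F; apply F→A, D and equate their A, D entries. No row becomes fully distinguished — the join is lossy.
Dependency preservation: every FD's attributes lie within a single fragment, so each can be enforced locally — preserved.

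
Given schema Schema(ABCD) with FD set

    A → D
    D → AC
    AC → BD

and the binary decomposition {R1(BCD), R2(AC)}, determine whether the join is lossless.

Common attributes: R1 ∩ R2 = {C}.
No dependency enlarges {C}, so (C)⁺ = {C}.
The closure contains neither all of R1 = {BCD} nor all of R2 = {AC}, so the common attributes are not a superkey of either fragment. The join is lossy.

No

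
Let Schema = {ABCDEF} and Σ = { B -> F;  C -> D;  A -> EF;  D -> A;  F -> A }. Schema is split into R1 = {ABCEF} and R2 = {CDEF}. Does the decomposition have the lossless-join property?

Common attributes: R1 ∩ R2 = {CEF}.
Closure of {CEF}: C → D applies, adding D; D → A applies, adding A. So (CEF)⁺ = {ACDEF}.
This closure contains every attribute of R2, so R1 ∩ R2 → R2. The join is lossless.

Yes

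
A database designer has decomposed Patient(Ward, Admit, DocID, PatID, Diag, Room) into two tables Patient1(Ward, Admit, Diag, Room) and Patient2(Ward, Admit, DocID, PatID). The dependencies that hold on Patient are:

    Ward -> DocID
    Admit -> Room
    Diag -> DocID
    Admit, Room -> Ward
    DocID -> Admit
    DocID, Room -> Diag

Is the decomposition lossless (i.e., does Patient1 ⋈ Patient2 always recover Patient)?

Common attributes: Patient1 ∩ Patient2 = {Ward, Admit}.
Closure of {Ward, Admit}: Ward → DocID applies, adding DocID; Admit → Room applies, adding Room; DocID, Room → Diag applies, adding Diag. So (Ward, Admit)⁺ = {Ward, Admit, DocID, Diag, Room}.
This closure contains every attribute of Patient1, so Patient1 ∩ Patient2 → Patient1. The join is lossless.

Yes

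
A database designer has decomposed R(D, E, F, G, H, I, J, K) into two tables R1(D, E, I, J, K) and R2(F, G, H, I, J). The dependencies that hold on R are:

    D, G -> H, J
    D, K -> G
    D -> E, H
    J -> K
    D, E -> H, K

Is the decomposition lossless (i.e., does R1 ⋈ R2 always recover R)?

Common attributes: R1 ∩ R2 = {I, J}.
Closure of {I, J}: J → K applies, adding K. So (I, J)⁺ = {I, J, K}.
The closure contains neither all of R1 = {D, E, I, J, K} nor all of R2 = {F, G, H, I, J}, so the common attributes are not a superkey of either fragment. The join is lossy.

No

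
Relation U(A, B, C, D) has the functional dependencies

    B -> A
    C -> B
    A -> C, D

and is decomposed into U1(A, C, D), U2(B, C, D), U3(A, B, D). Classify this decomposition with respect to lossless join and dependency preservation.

lossless and dependency-preserving

Lossless test (chase): Rows 2 and 3 agree on B; apply B→A and equate their A entries. Rows 1 and 2 agree on C; apply C→B and equate their B entries. Rows 1 and 3 agree on A; apply A→C, D and equate their C, D entries. Row 1 is now all distinguished symbols — the join is lossless.
Dependency preservation: every FD's attributes lie within a single fragment, so each can be enforced locally — preserved.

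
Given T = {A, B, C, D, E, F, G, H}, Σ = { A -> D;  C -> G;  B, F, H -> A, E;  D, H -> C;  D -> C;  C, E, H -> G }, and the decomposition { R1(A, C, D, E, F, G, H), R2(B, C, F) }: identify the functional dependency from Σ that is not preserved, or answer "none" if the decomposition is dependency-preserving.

B, F, H -> A, E

Check B, F, H → A, E: no single fragment contains all of {A, B, E, F, H}, and the restricted closure of {B, F, H} across the fragments never reaches {A, E}.
A → D is preserved.
C → G is preserved.
D, H → C is preserved.
D → C is preserved.
C, E, H → G is preserved.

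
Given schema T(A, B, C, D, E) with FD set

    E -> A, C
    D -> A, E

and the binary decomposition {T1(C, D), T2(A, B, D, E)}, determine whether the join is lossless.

Common attributes: T1 ∩ T2 = {D}.
Closure of {D}: D → A, E applies, adding A, E; E → A, C applies, adding C. So (D)⁺ = {A, C, D, E}.
This closure contains every attribute of T1, so T1 ∩ T2 → T1. The join is lossless.

Yes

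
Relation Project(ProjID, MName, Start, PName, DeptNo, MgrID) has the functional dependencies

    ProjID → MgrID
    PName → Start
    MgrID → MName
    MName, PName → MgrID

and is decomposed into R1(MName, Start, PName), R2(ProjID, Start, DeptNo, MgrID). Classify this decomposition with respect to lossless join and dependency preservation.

lossy and not dependency-preserving

Lossless test: (Start)⁺ = {Start}, which is a superkey of neither fragment — lossy.
Dependency preservation: the restricted closure of {MgrID} across the fragments never reaches {MName}, so MgrID → MName cannot be enforced without a join — not preserved.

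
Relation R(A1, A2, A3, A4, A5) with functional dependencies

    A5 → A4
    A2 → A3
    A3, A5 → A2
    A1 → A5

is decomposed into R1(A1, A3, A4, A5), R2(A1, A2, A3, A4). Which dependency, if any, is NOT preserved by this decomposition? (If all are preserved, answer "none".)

A3, A5 → A2

Check A3, A5 → A2: no single fragment contains all of {A2, A3, A5}, and the restricted closure of {A3, A5} across the fragments never reaches {A2}.
A5 → A4 is preserved.
A2 → A3 is preserved.
A1 → A5 is preserved.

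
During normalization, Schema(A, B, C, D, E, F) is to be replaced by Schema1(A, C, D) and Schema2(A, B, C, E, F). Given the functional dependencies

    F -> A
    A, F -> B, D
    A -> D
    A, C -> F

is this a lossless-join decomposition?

Common attributes: Schema1 ∩ Schema2 = {A, C}.
Closure of {A, C}: A → D applies, adding D; A, C → F applies, adding F; A, F → B, D applies, adding B. So (A, C)⁺ = {A, B, C, D, F}.
This closure contains every attribute of Schema1, so Schema1 ∩ Schema2 → Schema1. The join is lossless.

Yes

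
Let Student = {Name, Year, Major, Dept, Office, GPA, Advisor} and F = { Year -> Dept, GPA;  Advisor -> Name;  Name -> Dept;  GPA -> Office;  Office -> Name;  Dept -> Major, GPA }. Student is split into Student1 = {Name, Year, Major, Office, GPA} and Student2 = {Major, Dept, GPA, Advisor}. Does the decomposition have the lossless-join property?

Common attributes: Student1 ∩ Student2 = {Major, GPA}.
Closure of {Major, GPA}: GPA → Office applies, adding Office; Office → Name applies, adding Name; Name → Dept applies, adding Dept. So (Major, GPA)⁺ = {Name, Major, Dept, Office, GPA}.
The closure contains neither all of Student1 = {Name, Year, Major, Office, GPA} nor all of Student2 = {Major, Dept, GPA, Advisor}, so the common attributes are not a superkey of either fragment. The join is lossy.

No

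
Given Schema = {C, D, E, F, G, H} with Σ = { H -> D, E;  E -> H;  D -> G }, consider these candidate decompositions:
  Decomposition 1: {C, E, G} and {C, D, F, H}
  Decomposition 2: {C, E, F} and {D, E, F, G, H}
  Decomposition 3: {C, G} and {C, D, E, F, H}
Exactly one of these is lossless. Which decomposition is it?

Decomposition 2

Decomposition 1: common = {C}, closure = {C} → lossy.
Decomposition 2: common = {E, F}, closure = {D, E, F, G, H} → lossless.
Decomposition 3: common = {C}, closure = {C} → lossy.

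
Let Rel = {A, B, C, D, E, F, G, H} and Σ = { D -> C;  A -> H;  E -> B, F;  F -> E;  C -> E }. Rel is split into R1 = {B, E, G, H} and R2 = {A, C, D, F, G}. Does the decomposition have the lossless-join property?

Common attributes: R1 ∩ R2 = {G}.
No dependency enlarges {G}, so (G)⁺ = {G}.
The closure contains neither all of R1 = {B, E, G, H} nor all of R2 = {A, C, D, F, G}, so the common attributes are not a superkey of either fragment. The join is lossy.

No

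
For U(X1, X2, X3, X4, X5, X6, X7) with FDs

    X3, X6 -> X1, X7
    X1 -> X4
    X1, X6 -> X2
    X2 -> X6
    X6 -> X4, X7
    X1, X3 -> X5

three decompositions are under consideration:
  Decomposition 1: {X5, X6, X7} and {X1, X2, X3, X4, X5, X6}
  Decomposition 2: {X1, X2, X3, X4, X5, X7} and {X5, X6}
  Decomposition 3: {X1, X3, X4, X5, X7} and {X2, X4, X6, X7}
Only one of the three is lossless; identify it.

Decomposition 1: common = {X5, X6}, closure = {X4, X5, X6, X7} → lossless.
Decomposition 2: common = {X5}, closure = {X5} → lossy.
Decomposition 3: common = {X4, X7}, closure = {X4, X7} → lossy.

Decomposition 1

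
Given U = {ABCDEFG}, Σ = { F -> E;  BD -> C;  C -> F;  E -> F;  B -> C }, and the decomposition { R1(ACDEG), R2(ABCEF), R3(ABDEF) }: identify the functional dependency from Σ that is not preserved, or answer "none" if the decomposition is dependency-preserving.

F → E lies within R2.
BD → C: restricted closure across fragments reaches C.
C → F lies within R2.
E → F lies within R2.
B → C lies within R2.
Every dependency is enforceable on the fragments, so the decomposition is dependency-preserving.

none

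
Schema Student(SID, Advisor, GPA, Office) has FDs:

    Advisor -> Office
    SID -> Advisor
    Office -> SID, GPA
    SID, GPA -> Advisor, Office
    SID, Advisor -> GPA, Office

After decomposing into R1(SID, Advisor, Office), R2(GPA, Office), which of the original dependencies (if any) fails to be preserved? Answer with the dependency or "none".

none

Advisor → Office lies within R1.
SID → Advisor lies within R1.
Office → SID, GPA: restricted closure across fragments reaches SID, GPA.
SID, GPA → Advisor, Office: restricted closure across fragments reaches Advisor, Office.
SID, Advisor → GPA, Office: restricted closure across fragments reaches GPA, Office.
Every dependency is enforceable on the fragments, so the decomposition is dependency-preserving.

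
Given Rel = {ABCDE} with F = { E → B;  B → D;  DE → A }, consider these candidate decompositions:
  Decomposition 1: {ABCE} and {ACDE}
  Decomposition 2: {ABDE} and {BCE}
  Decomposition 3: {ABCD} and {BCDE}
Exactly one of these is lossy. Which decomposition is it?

Decomposition 3

Decomposition 1: common = {ACE}, closure = {ABCDE} → lossless.
Decomposition 2: common = {BE}, closure = {ABDE} → lossless.
Decomposition 3: common = {BCD}, closure = {BCD} → lossy.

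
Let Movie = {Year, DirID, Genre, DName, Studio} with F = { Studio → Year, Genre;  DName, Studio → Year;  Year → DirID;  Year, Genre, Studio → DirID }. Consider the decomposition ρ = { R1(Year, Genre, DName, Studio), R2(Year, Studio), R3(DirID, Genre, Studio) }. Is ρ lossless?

Chase test. Columns are Year, DirID, Genre, DName, Studio; row i has aⱼ where attribute j ∈ Ri, else bᵢⱼ.
Initial tableau (one row per fragment):
  row 1: a1 b12 a3 a4 a5
  row 2: a1 b22 b23 b24 a5
  row 3: b31 a2 a3 b34 a5
Rows 1 and 2 agree on Studio; apply Studio→Year, Genre and equate their Year, Genre entries.
Rows 1 and 3 agree on Studio; apply Studio→Year, Genre and equate their Year, Genre entries.
Rows 1 and 2 agree on Year; apply Year→DirID and equate their DirID entries.
Rows 1 and 3 agree on Year; apply Year→DirID and equate their DirID entries.
Row 1 is now all distinguished symbols — the join is lossless.

Yes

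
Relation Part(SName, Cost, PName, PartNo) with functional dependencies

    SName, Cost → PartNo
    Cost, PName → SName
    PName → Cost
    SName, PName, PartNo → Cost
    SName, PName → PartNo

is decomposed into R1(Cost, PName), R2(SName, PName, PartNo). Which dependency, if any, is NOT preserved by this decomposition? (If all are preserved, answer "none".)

SName, Cost → PartNo

Check SName, Cost → PartNo: no single fragment contains all of {SName, Cost, PartNo}, and the restricted closure of {SName, Cost} across the fragments never reaches {PartNo}.
Cost, PName → SName is preserved.
PName → Cost is preserved.
SName, PName, PartNo → Cost is preserved.
SName, PName → PartNo is preserved.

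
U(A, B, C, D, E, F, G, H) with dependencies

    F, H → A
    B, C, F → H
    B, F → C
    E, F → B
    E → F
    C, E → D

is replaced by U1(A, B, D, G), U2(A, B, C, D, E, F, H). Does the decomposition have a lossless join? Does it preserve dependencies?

lossy but dependency-preserving

Lossless test: (A, B, D)⁺ = {A, B, D}, which is a superkey of neither fragment — lossy.
Dependency preservation: every FD's attributes lie within a single fragment, so each can be enforced locally — preserved.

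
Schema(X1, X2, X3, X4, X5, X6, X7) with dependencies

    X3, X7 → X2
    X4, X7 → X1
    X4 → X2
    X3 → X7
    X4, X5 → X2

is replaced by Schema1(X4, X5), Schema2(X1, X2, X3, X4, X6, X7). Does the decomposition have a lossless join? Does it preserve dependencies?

lossy but dependency-preserving

Lossless test: (X4)⁺ = {X2, X4}, which is a superkey of neither fragment — lossy.
Dependency preservation: X4, X5 → X2 is not contained in any single fragment, but the restricted closure of its left-hand side across the fragments still reaches the right-hand side; the remaining FDs each lie inside some fragment. All dependencies are preserved.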